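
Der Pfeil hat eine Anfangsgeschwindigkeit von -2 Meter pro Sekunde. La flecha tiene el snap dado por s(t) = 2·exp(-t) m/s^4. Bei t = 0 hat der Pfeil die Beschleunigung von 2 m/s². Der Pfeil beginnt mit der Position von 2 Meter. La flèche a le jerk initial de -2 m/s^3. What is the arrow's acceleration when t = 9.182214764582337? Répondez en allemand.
Wir müssen unsere Gleichung für den Snap s(t) = 2·exp(-t) 2-mal integrieren. Durch Integration von dem Snap und Verwendung der Anfangsbedingung j(0) = -2, erhalten wir j(t) = -2·exp(-t). Die Stammfunktion von dem Ruck ist die Beschleunigung. Mit a(0) = 2 erhalten wir a(t) = 2·exp(-t). Aus der Gleichung für die Beschleunigung a(t) = 2·exp(-t), setzen wir t = 9.182214764582337 ein und erhalten a = 0.000205704973327228.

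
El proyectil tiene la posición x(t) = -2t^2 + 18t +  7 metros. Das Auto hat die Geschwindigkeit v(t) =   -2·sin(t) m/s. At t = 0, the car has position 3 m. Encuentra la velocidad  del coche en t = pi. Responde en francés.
De l'équation de la vitesse v(t) = -2·sin(t), nous substituons t = pi pour obtenir v = 0.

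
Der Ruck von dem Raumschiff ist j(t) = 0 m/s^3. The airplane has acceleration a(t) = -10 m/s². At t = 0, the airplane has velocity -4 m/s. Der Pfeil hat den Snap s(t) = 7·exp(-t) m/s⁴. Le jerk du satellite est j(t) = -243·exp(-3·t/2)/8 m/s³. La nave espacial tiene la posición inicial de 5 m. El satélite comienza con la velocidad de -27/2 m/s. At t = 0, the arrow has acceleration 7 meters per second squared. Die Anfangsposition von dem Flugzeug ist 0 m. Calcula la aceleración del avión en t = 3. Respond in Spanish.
Tenemos la aceleración a(t) = -10. Sustituyendo t = 3: a(3) = -10.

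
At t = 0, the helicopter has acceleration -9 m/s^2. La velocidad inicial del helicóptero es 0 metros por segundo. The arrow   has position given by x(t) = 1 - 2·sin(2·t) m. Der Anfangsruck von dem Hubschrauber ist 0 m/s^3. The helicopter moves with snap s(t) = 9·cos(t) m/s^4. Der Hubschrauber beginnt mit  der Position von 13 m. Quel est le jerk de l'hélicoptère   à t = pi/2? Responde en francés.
Nous devons trouver l'intégrale de notre équation du snap s(t) = 9·cos(t) 1 fois. L'intégrale du snap, avec j(0) = 0, donne le jerk: j(t) = 9·sin(t). De l'équation du jerk j(t) = 9·sin(t), nous substituons t = pi/2 pour obtenir j = 9.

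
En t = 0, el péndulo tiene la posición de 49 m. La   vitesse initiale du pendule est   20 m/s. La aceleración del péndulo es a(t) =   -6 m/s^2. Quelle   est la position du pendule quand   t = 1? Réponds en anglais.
We need to integrate our acceleration equation a(t) = -6 2 times. Integrating acceleration and using the initial condition v(0) = 20, we get v(t) = 20 - 6·t. Finding the integral of v(t) and using x(0) = 49: x(t) = -3·t^2 + 20·t + 49. Using x(t) = -3·t^2 + 20·t + 49 and substituting t = 1, we find x = 66.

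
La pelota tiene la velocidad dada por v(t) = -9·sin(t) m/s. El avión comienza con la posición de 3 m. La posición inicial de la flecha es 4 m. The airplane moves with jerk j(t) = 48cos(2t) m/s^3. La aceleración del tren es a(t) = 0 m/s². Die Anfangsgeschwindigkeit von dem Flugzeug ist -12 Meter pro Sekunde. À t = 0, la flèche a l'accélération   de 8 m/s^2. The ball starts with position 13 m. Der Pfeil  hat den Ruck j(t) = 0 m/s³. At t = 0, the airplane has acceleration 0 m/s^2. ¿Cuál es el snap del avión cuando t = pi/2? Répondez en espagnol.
Para resolver esto, necesitamos tomar 1 derivada de nuestra ecuación de la sacudida j(t) = 48·cos(2·t). La derivada de la sacudida da el snap: s(t) = -96·sin(2·t). Tenemos el snap s(t) = -96·sin(2·t). Sustituyendo t = pi/2: s(pi/2) = 0.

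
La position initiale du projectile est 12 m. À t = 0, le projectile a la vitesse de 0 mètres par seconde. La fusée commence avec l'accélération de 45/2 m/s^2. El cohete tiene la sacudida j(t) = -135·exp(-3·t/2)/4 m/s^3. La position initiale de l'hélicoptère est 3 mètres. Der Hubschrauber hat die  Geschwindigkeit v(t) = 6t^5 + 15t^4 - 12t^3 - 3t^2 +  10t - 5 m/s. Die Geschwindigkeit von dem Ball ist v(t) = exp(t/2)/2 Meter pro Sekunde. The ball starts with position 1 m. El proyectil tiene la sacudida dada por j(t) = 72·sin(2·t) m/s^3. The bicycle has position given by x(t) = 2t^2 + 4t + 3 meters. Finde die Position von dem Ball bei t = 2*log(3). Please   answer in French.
En partant de la vitesse v(t) = exp(t/2)/2, nous prenons 1 intégrale. La primitive de la vitesse, avec x(0) = 1, donne la position: x(t) = exp(t/2). En utilisant x(t) = exp(t/2) et en substituant t = 2*log(3), nous trouvons x = 3.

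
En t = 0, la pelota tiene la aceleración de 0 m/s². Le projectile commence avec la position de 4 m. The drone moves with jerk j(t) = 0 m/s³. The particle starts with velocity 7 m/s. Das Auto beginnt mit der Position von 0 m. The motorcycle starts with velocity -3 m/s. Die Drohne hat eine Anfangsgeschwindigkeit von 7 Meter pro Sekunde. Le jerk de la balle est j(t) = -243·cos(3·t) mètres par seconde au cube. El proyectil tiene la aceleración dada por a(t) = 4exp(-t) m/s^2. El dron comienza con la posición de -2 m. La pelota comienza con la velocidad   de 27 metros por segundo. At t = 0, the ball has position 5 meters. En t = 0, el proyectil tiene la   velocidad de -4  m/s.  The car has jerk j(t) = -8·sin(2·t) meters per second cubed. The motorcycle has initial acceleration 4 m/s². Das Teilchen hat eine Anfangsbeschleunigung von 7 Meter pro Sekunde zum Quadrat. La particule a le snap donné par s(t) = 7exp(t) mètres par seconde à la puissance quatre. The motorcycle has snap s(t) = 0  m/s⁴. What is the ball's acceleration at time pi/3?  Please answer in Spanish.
Debemos encontrar la integral de nuestra ecuación de la sacudida j(t) = -243·cos(3·t) 1 vez. Tomando ∫j(t)dt y aplicando a(0) = 0, encontramos a(t) = -81·sin(3·t). Tenemos la aceleración a(t) = -81·sin(3·t). Sustituyendo t = pi/3: a(pi/3) = 0.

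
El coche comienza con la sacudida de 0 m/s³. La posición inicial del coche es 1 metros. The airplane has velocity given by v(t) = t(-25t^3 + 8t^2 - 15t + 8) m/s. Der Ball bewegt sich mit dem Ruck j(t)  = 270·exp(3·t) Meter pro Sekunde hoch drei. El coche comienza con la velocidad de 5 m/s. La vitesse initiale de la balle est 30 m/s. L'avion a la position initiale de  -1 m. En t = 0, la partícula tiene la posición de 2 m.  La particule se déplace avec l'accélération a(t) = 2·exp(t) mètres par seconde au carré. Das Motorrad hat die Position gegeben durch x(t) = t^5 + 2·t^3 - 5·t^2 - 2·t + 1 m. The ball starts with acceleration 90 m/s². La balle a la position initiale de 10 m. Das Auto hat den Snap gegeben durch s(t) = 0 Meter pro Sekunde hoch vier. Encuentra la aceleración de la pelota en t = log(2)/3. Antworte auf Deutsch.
Ausgehend von dem Ruck j(t) = 270·exp(3·t), nehmen wir 1 Stammfunktion. Die Stammfunktion von dem Ruck ist die Beschleunigung. Mit a(0) = 90 erhalten wir a(t) = 90·exp(3·t). Wir haben die Beschleunigung a(t) = 90·exp(3·t). Durch Einsetzen von t = log(2)/3: a(log(2)/3) = 180.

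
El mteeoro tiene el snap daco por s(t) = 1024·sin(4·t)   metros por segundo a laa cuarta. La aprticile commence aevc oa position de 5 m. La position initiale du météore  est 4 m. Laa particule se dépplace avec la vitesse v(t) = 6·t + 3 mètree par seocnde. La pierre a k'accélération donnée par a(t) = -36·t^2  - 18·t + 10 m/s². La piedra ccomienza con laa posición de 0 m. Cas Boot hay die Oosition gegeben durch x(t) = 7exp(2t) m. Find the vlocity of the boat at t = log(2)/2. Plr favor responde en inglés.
We must differentiate our position equation x(t) = 7·exp(2·t) 1 time. The derivative of position gives velocity: v(t) = 14·exp(2·t). Using v(t) = 14·exp(2·t) and substituting t = log(2)/2, we find v = 28.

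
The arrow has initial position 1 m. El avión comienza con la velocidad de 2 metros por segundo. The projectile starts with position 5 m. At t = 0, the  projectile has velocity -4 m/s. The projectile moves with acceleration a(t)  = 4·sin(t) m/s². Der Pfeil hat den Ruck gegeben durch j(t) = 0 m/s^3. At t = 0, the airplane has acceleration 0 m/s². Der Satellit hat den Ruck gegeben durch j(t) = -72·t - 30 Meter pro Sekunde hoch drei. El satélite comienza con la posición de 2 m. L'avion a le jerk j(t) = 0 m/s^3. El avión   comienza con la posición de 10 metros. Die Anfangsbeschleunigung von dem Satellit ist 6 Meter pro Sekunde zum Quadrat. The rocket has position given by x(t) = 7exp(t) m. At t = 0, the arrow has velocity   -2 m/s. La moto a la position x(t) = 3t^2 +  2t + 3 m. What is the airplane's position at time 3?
We must find the integral of our jerk equation j(t) = 0 3 times. Finding the antiderivative of j(t) and using a(0) = 0: a(t) = 0. Taking ∫a(t)dt and applying v(0) = 2, we find v(t) = 2. Finding the integral of v(t) and using x(0) = 10: x(t) = 2·t + 10. From the given position equation x(t) = 2·t + 10, we substitute t = 3 to get x = 16.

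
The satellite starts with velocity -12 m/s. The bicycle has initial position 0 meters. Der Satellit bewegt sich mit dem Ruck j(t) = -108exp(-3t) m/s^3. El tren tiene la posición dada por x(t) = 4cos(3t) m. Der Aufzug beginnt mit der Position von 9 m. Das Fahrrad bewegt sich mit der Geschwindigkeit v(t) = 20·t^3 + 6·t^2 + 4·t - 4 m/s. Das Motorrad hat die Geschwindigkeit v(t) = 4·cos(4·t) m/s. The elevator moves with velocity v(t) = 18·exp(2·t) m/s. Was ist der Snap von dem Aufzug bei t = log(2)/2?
Um dies zu lösen, müssen wir 3 Ableitungen unserer Gleichung für die Geschwindigkeit v(t) = 18·exp(2·t) nehmen. Mit d/dt von v(t) finden wir a(t) = 36·exp(2·t). Die Ableitung von der Beschleunigung ergibt den Ruck: j(t) = 72·exp(2·t). Mit d/dt von j(t) finden wir s(t) = 144·exp(2·t). Mit s(t) = 144·exp(2·t) und Einsetzen von t = log(2)/2, finden wir s = 288.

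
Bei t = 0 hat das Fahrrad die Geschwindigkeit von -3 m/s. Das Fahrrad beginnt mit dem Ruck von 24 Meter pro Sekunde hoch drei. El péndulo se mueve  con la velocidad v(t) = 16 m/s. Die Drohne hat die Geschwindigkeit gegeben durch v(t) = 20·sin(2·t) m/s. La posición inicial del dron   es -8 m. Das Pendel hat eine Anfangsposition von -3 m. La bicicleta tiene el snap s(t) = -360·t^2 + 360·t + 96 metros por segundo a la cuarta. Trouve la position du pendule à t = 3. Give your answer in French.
Nous devons trouver la primitive de notre équation de la vitesse v(t) = 16 1 fois. En prenant ∫v(t)dt et en appliquant x(0) = -3, nous trouvons x(t) = 16·t - 3. De l'équation de la position x(t) = 16·t - 3, nous substituons t = 3 pour obtenir x = 45.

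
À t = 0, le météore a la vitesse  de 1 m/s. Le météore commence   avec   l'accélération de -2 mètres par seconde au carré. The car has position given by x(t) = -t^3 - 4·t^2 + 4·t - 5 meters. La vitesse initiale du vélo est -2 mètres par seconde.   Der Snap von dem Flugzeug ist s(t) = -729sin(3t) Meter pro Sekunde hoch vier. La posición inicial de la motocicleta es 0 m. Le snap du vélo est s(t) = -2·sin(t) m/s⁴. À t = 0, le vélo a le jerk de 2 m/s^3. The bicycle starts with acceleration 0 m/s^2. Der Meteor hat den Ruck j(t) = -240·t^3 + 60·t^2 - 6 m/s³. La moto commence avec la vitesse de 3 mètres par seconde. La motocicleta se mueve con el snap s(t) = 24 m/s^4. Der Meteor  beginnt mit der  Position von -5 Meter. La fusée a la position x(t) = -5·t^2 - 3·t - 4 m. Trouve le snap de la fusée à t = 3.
Pour résoudre ceci, nous devons prendre 4 dérivées de notre équation de la position x(t) = -5·t^2 - 3·t - 4. La dérivée de la position donne la vitesse: v(t) = -10·t - 3. La dérivée de la vitesse donne l'accélération: a(t) = -10. En prenant d/dt de a(t), nous trouvons j(t) = 0. La dérivée du jerk donne le snap: s(t) = 0. Nous avons le snap s(t) = 0. En substituant t = 3: s(3) = 0.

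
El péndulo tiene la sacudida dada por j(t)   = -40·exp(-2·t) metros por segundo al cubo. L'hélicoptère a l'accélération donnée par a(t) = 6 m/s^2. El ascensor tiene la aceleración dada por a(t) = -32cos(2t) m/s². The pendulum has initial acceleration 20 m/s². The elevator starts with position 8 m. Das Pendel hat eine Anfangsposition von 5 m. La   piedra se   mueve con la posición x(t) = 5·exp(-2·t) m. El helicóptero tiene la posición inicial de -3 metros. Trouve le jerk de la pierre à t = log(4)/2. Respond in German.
Um dies zu lösen, müssen wir 3 Ableitungen unserer Gleichung für die Position x(t) = 5·exp(-2·t) nehmen. Die Ableitung von der Position ergibt die Geschwindigkeit: v(t) = -10·exp(-2·t). Mit d/dt von v(t) finden wir a(t) = 20·exp(-2·t). Mit d/dt von a(t) finden wir j(t) = -40·exp(-2·t). Wir haben den Ruck j(t) = -40·exp(-2·t). Durch Einsetzen von t = log(4)/2: j(log(4)/2) = -10.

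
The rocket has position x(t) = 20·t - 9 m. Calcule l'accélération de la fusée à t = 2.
Pour résoudre ceci, nous devons prendre 2 dérivées de notre équation de la position x(t) = 20·t - 9. En prenant d/dt de x(t), nous trouvons v(t) = 20. En dérivant la vitesse, nous obtenons l'accélération: a(t) = 0. Nous avons l'accélération a(t) = 0. En substituant t = 2: a(2) = 0.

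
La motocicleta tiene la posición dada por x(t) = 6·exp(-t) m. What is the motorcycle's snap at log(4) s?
To solve this, we need to take 4 derivatives of our position equation x(t) = 6·exp(-t). Differentiating position, we get velocity: v(t) = -6·exp(-t). Taking d/dt of v(t), we find a(t) = 6·exp(-t). Taking d/dt of a(t), we find j(t) = -6·exp(-t). Taking d/dt of j(t), we find s(t) = 6·exp(-t). Using s(t) = 6·exp(-t) and substituting t = log(4), we find s = 3/2.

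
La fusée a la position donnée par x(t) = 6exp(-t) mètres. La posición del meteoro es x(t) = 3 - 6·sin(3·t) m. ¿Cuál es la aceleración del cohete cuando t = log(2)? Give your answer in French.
Pour résoudre ceci, nous devons prendre 2 dérivées de notre équation de la position x(t) = 6·exp(-t). En dérivant la position, nous obtenons la vitesse: v(t) = -6·exp(-t). En prenant d/dt de v(t), nous trouvons a(t) = 6·exp(-t). En utilisant a(t) = 6·exp(-t) et en substituant t = log(2), nous trouvons a = 3.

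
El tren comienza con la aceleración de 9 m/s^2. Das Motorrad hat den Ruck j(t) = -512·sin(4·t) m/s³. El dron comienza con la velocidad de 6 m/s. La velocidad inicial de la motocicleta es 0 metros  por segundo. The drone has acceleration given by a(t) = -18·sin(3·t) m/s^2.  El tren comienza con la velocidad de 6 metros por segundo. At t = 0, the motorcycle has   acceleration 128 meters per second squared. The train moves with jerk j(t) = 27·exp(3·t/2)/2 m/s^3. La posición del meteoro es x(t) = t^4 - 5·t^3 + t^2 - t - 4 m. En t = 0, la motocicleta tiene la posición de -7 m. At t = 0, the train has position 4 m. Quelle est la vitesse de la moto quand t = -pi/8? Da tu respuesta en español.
Debemos encontrar la integral de nuestra ecuación de la sacudida j(t) = -512·sin(4·t) 2 veces. La antiderivada de la sacudida, con a(0) = 128, da la aceleración: a(t) = 128·cos(4·t). La antiderivada de la aceleración es la velocidad. Usando v(0) = 0, obtenemos v(t) = 32·sin(4·t). Tenemos la velocidad v(t) = 32·sin(4·t). Sustituyendo t = -pi/8: v(-pi/8) = -32.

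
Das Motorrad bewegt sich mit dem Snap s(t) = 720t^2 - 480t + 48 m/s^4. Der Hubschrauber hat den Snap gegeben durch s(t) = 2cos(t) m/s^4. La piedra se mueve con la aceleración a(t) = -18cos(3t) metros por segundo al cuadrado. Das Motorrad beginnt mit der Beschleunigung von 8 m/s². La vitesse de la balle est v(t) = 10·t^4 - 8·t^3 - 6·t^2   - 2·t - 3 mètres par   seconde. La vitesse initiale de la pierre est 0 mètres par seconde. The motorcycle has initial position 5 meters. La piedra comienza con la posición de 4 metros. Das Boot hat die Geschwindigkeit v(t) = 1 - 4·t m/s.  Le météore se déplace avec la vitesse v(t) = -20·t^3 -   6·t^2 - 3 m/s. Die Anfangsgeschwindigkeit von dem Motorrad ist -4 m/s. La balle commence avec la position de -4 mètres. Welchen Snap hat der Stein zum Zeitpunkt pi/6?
Wir müssen unsere Gleichung für die Beschleunigung a(t) = -18·cos(3·t) 2-mal ableiten. Die Ableitung von der Beschleunigung ergibt den Ruck: j(t) = 54·sin(3·t). Mit d/dt von j(t) finden wir s(t) = 162·cos(3·t). Mit s(t) = 162·cos(3·t) und Einsetzen von t = pi/6, finden wir s = 0.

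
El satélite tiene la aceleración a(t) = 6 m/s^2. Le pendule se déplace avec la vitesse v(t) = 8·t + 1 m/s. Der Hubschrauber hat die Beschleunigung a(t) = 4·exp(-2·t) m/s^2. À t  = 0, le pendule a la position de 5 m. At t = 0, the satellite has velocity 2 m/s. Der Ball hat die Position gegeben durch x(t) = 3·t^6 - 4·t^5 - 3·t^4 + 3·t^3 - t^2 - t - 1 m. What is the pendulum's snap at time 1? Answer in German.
Um dies zu lösen, müssen wir 3 Ableitungen unserer Gleichung für die Geschwindigkeit v(t) = 8·t + 1 nehmen. Mit d/dt von v(t) finden wir a(t) = 8. Die Ableitung von der Beschleunigung ergibt den Ruck: j(t) = 0. Durch Ableiten von dem Ruck erhalten wir den Snap: s(t) = 0. Aus der Gleichung für den Snap s(t) = 0, setzen wir t = 1 ein und erhalten s = 0.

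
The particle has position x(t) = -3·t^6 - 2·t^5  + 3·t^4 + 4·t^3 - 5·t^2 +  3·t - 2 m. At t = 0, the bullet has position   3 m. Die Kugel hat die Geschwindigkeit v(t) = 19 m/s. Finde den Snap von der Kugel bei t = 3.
Wir müssen unsere Gleichung für die Geschwindigkeit v(t) = 19 3-mal ableiten. Mit d/dt von v(t) finden wir a(t) = 0. Die Ableitung von der Beschleunigung ergibt den Ruck: j(t) = 0. Durch Ableiten von dem Ruck erhalten wir den Snap: s(t) = 0. Wir haben den Snap s(t) = 0. Durch Einsetzen von t = 3: s(3) = 0.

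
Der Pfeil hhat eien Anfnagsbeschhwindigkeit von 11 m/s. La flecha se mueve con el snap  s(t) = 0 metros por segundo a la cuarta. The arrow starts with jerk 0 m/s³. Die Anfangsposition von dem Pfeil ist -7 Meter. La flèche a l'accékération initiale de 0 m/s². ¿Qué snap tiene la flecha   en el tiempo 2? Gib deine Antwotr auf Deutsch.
Aus der Gleichung für den Snap s(t) = 0, setzen wir t = 2 ein und erhalten s = 0.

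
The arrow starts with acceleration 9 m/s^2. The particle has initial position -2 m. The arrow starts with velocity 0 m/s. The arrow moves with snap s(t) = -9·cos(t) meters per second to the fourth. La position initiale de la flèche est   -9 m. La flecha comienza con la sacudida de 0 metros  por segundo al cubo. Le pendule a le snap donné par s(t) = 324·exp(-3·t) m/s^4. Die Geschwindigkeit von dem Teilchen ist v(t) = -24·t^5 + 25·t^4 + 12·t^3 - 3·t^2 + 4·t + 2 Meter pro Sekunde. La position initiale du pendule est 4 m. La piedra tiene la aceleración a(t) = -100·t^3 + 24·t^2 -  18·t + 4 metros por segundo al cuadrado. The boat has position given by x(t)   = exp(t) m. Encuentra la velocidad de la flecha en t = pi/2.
Debemos encontrar la integral de nuestra ecuación del snap s(t) = -9·cos(t) 3 veces. La antiderivada del snap, con j(0) = 0, da la sacudida: j(t) = -9·sin(t). Tomando ∫j(t)dt y aplicando a(0) = 9, encontramos a(t) = 9·cos(t). Tomando ∫a(t)dt y aplicando v(0) = 0, encontramos v(t) = 9·sin(t). Tenemos la velocidad v(t) = 9·sin(t). Sustituyendo t = pi/2: v(pi/2) = 9.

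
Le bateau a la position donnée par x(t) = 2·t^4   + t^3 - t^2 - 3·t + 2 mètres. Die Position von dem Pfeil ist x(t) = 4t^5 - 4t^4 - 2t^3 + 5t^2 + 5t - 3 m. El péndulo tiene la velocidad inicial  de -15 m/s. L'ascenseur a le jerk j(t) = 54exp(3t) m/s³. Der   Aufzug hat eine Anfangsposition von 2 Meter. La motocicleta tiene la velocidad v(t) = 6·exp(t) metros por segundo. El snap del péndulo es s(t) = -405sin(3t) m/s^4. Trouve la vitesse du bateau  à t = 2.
Nous devons dériver notre équation de la position x(t) = 2·t^4 + t^3 - t^2 - 3·t + 2 1 fois. En prenant d/dt de x(t), nous trouvons v(t) = 8·t^3 + 3·t^2 - 2·t - 3. Nous avons la vitesse v(t) = 8·t^3 + 3·t^2 - 2·t - 3. En substituant t = 2: v(2) = 69.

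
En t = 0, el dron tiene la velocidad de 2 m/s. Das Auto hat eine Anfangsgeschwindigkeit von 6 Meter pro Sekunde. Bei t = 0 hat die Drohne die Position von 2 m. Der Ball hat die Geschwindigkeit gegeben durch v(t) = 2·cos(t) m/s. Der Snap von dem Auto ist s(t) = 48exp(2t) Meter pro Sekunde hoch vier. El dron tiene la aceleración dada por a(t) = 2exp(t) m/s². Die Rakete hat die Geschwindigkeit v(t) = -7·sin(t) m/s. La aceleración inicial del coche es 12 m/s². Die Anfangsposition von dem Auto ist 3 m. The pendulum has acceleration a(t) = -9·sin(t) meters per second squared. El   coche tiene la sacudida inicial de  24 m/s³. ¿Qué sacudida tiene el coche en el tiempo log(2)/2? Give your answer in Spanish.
Debemos encontrar la antiderivada de nuestra ecuación del snap s(t) = 48·exp(2·t) 1 vez. La integral del snap, con j(0) = 24, da la sacudida: j(t) = 24·exp(2·t). Tenemos la sacudida j(t) = 24·exp(2·t). Sustituyendo t = log(2)/2: j(log(2)/2) = 48.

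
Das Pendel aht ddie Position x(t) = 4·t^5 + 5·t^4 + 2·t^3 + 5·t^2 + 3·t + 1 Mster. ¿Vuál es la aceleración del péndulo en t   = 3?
Debemos derivar nuestra ecuación de la posición x(t) = 4·t^5 + 5·t^4 + 2·t^3 + 5·t^2 + 3·t + 1 2 veces. Derivando la posición, obtenemos la velocidad: v(t) = 20·t^4 + 20·t^3 + 6·t^2 + 10·t + 3. La derivada de la velocidad da la aceleración: a(t) = 80·t^3 + 60·t^2 + 12·t + 10. De la ecuación de la aceleración a(t) = 80·t^3 + 60·t^2 + 12·t + 10, sustituimos t = 3 para obtener a = 2746.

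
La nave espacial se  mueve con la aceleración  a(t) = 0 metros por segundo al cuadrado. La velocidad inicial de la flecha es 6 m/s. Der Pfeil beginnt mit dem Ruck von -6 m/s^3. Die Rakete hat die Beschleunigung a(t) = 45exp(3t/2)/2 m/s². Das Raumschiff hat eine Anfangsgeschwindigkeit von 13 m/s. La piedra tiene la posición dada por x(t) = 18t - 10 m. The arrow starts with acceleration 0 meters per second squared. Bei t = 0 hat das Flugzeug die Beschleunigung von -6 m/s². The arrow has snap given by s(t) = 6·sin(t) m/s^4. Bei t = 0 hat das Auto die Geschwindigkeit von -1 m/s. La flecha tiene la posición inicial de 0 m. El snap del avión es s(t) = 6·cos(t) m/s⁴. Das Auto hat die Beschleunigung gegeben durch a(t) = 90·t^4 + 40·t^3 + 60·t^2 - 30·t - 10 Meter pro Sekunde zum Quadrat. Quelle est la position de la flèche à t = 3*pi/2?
Nous devons trouver la primitive de notre équation du snap s(t) = 6·sin(t) 4 fois. La primitive du snap, avec j(0) = -6, donne le jerk: j(t) = -6·cos(t). L'intégrale du jerk, avec a(0) = 0, donne l'accélération: a(t) = -6·sin(t). La primitive de l'accélération est la vitesse. En utilisant v(0) = 6, nous obtenons v(t) = 6·cos(t). En intégrant la vitesse et en utilisant la condition initiale x(0) = 0, nous obtenons x(t) = 6·sin(t). En utilisant x(t) = 6·sin(t) et en substituant t = 3*pi/2, nous trouvons x = -6.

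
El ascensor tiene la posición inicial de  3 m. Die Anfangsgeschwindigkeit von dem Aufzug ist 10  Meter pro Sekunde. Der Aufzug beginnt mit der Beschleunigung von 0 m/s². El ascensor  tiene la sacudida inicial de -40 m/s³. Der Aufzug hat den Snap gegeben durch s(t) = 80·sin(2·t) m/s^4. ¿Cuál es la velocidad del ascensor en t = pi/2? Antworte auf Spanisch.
Debemos encontrar la antiderivada de nuestra ecuación del snap s(t) = 80·sin(2·t) 3 veces. Tomando ∫s(t)dt y aplicando j(0) = -40, encontramos j(t) = -40·cos(2·t). La integral de la sacudida, con a(0) = 0, da la aceleración: a(t) = -20·sin(2·t). Integrando la aceleración y usando la condición inicial v(0) = 10, obtenemos v(t) = 10·cos(2·t). De la ecuación de la velocidad v(t) = 10·cos(2·t), sustituimos t = pi/2 para obtener v = -10.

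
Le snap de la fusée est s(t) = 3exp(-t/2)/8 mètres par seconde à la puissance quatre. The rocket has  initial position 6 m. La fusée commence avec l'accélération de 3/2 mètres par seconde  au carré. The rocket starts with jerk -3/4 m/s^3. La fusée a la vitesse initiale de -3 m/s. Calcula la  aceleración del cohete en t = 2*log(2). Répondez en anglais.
We need to integrate our snap equation s(t) = 3·exp(-t/2)/8 2 times. Integrating snap and using the initial condition j(0) = -3/4, we get j(t) = -3·exp(-t/2)/4. Integrating jerk and using the initial condition a(0) = 3/2, we get a(t) = 3·exp(-t/2)/2. From the given acceleration equation a(t) = 3·exp(-t/2)/2, we substitute t = 2*log(2) to get a = 3/4.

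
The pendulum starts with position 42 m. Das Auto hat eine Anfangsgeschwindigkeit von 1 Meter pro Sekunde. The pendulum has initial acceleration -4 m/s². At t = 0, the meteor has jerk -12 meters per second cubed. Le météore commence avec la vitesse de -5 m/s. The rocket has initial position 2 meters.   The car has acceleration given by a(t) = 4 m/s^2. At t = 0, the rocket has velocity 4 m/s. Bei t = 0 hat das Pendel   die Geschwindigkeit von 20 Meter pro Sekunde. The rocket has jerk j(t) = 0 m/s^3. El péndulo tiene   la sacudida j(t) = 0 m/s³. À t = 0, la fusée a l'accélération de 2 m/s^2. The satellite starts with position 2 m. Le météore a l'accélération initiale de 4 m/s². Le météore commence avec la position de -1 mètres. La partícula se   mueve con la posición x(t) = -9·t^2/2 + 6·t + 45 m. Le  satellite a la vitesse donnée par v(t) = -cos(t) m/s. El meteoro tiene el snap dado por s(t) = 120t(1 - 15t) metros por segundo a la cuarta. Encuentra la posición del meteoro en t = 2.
Debemos encontrar la integral de nuestra ecuación del snap s(t) = 120·t·(1 - 15·t) 4 veces. La integral del snap es la sacudida. Usando j(0) = -12, obtenemos j(t) = -600·t^3 + 60·t^2 - 12. Tomando ∫j(t)dt y aplicando a(0) = 4, encontramos a(t) = -150·t^4 + 20·t^3 - 12·t + 4. Integrando la aceleración y usando la condición inicial v(0) = -5, obtenemos v(t) = -30·t^5 + 5·t^4 - 6·t^2 + 4·t - 5. Integrando la velocidad y usando la condición inicial x(0) = -1, obtenemos x(t) = -5·t^6 + t^5 - 2·t^3 + 2·t^2 - 5·t - 1. Usando x(t) = -5·t^6 + t^5 - 2·t^3 + 2·t^2 - 5·t - 1 y sustituyendo t = 2, encontramos x = -307.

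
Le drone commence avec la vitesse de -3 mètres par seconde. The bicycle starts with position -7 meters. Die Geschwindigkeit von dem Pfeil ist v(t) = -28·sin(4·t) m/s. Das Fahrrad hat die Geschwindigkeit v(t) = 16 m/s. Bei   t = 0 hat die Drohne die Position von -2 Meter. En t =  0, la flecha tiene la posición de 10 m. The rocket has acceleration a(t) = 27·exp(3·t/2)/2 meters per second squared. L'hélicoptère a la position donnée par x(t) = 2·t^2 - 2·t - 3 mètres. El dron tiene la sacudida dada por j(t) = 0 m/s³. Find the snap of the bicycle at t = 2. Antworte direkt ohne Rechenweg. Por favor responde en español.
El snap en t = 2 es s = 0.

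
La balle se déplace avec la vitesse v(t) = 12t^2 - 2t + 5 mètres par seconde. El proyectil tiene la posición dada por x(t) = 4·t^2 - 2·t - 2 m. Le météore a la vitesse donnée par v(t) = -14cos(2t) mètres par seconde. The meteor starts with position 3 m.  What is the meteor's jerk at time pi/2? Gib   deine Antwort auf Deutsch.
Ausgehend von der Geschwindigkeit v(t) = -14·cos(2·t), nehmen wir 2 Ableitungen. Durch Ableiten von der Geschwindigkeit erhalten wir die Beschleunigung: a(t) = 28·sin(2·t). Durch Ableiten von der Beschleunigung erhalten wir den Ruck: j(t) = 56·cos(2·t). Mit j(t) = 56·cos(2·t) und Einsetzen von t = pi/2, finden wir j = -56.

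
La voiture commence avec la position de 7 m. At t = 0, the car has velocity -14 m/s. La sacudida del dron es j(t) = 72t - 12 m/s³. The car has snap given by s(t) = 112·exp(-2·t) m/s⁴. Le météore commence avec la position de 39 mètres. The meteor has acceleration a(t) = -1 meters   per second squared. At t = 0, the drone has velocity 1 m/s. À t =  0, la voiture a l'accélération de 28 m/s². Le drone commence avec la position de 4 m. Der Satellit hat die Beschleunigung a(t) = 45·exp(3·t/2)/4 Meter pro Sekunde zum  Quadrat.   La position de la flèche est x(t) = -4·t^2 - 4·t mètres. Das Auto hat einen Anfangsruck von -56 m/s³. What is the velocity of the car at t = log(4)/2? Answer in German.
Wir müssen unsere Gleichung für den Snap s(t) = 112·exp(-2·t) 3-mal integrieren. Durch Integration von dem Snap und Verwendung der Anfangsbedingung j(0) = -56, erhalten wir j(t) = -56·exp(-2·t). Mit ∫j(t)dt und Anwendung von a(0) = 28, finden wir a(t) = 28·exp(-2·t). Durch Integration von der Beschleunigung und Verwendung der Anfangsbedingung v(0) = -14, erhalten wir v(t) = -14·exp(-2·t). Mit v(t) = -14·exp(-2·t) und Einsetzen von t = log(4)/2, finden wir v = -7/2.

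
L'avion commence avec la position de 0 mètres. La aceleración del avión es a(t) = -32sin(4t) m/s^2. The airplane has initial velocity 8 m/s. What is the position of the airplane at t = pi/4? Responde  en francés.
Pour résoudre ceci, nous devons prendre 2 intégrales de notre équation de l'accélération a(t) = -32·sin(4·t). L'intégrale de l'accélération, avec v(0) = 8, donne la vitesse: v(t) = 8·cos(4·t). L'intégrale de la vitesse est la position. En utilisant x(0) = 0, nous obtenons x(t) = 2·sin(4·t). De l'équation de la position x(t) = 2·sin(4·t), nous substituons t = pi/4 pour obtenir x = 0.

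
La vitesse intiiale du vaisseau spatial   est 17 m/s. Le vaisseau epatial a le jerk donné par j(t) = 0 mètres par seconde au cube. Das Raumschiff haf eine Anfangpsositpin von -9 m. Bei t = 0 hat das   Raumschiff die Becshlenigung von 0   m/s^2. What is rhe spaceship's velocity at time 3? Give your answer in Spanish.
Necesitamos integrar nuestra ecuación de la sacudida j(t) = 0 2 veces. Tomando ∫j(t)dt y aplicando a(0) = 0, encontramos a(t) = 0. La integral de la aceleración es la velocidad. Usando v(0) = 17, obtenemos v(t) = 17. De la ecuación de la velocidad v(t) = 17, sustituimos t = 3 para obtener v = 17.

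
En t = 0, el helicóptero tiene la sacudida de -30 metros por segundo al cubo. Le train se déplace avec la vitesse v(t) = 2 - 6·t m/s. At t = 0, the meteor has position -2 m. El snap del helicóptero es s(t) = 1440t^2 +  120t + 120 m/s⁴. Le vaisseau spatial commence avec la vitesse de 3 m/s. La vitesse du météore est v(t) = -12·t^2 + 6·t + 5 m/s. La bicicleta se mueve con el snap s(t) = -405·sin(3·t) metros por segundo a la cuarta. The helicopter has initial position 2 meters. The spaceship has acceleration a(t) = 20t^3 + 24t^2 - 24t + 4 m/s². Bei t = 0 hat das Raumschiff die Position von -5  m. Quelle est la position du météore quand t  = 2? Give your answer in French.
En partant de la vitesse v(t) = -12·t^2 + 6·t + 5, nous prenons 1 intégrale. En intégrant la vitesse et en utilisant la condition initiale x(0) = -2, nous obtenons x(t) = -4·t^3 + 3·t^2 + 5·t - 2. En utilisant x(t) = -4·t^3 + 3·t^2 + 5·t - 2 et en substituant t = 2, nous trouvons x = -12.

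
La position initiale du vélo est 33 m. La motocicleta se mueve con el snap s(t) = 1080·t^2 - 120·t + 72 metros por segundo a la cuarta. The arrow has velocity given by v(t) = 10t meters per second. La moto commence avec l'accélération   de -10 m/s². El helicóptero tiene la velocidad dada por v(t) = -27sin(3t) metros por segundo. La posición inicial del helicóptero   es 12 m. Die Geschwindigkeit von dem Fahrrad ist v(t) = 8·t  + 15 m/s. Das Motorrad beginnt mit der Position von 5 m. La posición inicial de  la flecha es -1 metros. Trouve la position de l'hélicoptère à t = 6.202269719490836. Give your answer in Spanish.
Partiendo de la velocidad v(t) = -27·sin(3·t), tomamos 1 integral. La antiderivada de la velocidad, con x(0) = 12, da la posición: x(t) = 9·cos(3·t) + 3. De la ecuación de la posición x(t) = 9·cos(3·t) + 3, sustituimos t = 6.202269719490836 para obtener x = 11.7361325878495.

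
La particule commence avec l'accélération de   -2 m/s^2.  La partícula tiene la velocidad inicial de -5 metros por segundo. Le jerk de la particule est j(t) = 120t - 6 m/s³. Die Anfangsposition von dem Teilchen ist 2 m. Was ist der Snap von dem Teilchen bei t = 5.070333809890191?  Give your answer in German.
Ausgehend von dem Ruck j(t) = 120·t - 6, nehmen wir 1 Ableitung. Durch Ableiten von dem Ruck erhalten wir den Snap: s(t) = 120. Mit s(t) = 120 und Einsetzen von t = 5.070333809890191, finden wir s = 120.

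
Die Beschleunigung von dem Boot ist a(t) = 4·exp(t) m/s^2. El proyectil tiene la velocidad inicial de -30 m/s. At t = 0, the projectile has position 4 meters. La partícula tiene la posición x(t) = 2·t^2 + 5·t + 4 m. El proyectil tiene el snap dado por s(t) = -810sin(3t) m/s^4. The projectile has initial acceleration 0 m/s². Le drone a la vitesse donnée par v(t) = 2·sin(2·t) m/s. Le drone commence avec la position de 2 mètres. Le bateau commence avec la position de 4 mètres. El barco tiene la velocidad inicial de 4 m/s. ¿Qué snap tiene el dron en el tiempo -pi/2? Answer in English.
Starting from velocity v(t) = 2·sin(2·t), we take 3 derivatives. Taking d/dt of v(t), we find a(t) = 4·cos(2·t). Differentiating acceleration, we get jerk: j(t) = -8·sin(2·t). Differentiating jerk, we get snap: s(t) = -16·cos(2·t). We have snap s(t) = -16·cos(2·t). Substituting t = -pi/2: s(-pi/2) = 16.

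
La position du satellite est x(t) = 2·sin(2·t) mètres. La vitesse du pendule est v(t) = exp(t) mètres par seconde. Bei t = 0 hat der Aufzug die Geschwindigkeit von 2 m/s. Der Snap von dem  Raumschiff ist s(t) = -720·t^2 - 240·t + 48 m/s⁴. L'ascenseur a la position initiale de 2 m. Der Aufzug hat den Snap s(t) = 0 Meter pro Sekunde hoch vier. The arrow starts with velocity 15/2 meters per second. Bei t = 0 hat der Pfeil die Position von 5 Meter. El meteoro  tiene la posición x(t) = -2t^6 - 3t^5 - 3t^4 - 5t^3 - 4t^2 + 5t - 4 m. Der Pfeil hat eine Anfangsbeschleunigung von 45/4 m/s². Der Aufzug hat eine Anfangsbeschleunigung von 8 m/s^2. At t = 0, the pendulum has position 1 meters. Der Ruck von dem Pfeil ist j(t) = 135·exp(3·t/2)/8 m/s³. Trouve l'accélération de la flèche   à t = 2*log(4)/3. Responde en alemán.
Ausgehend von dem Ruck j(t) = 135·exp(3·t/2)/8, nehmen wir 1 Stammfunktion. Die Stammfunktion von dem Ruck, mit a(0) = 45/4, ergibt die Beschleunigung: a(t) = 45·exp(3·t/2)/4. Mit a(t) = 45·exp(3·t/2)/4 und Einsetzen von t = 2*log(4)/3, finden wir a = 45.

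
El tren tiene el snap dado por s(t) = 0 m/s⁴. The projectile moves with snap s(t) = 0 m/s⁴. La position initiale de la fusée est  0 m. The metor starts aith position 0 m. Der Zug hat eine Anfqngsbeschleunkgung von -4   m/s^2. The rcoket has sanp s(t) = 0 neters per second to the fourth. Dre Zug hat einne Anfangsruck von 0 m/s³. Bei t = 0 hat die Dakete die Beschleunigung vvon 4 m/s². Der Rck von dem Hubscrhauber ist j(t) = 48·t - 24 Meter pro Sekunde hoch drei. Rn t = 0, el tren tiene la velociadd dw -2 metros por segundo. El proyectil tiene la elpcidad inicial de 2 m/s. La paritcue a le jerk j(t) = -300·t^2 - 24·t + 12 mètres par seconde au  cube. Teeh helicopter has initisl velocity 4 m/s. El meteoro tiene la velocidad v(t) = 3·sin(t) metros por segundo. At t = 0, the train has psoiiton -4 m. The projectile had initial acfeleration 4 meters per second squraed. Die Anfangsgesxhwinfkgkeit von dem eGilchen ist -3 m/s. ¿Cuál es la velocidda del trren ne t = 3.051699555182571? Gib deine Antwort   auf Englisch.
We need to integrate our snap equation s(t) = 0 3 times. Integrating snap and using the initial condition j(0) = 0, we get j(t) = 0. The antiderivative of jerk, with a(0) = -4, gives acceleration: a(t) = -4. Integrating acceleration and using the initial condition v(0) = -2, we get v(t) = -4·t - 2. Using v(t) = -4·t - 2 and substituting t = 3.051699555182571, we find v = -14.2067982207303.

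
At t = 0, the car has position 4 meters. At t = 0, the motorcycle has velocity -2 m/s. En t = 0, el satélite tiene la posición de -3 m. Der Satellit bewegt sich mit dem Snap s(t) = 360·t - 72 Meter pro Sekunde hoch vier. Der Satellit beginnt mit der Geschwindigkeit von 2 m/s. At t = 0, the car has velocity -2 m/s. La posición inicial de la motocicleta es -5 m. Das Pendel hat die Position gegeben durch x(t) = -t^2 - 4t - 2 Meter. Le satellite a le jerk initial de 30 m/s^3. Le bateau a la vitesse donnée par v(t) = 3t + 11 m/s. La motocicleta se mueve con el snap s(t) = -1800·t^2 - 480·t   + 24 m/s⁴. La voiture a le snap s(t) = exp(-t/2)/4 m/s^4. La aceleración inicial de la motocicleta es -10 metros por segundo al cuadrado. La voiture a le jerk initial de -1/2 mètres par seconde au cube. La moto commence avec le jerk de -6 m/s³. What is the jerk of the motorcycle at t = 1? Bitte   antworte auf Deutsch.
Um dies zu lösen, müssen wir 1 Integral unserer Gleichung für den Snap s(t) = -1800·t^2 - 480·t + 24 finden. Mit ∫s(t)dt und Anwendung von j(0) = -6, finden wir j(t) = -600·t^3 - 240·t^2 + 24·t - 6. Wir haben den Ruck j(t) = -600·t^3 - 240·t^2 + 24·t - 6. Durch Einsetzen von t = 1: j(1) = -822.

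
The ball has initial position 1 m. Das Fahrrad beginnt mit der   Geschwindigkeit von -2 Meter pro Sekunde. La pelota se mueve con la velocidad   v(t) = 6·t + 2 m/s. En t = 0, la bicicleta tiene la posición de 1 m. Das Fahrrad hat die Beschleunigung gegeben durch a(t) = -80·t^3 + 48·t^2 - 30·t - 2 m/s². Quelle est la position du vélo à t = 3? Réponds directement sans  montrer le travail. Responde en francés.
La position à t = 3 est x = -797.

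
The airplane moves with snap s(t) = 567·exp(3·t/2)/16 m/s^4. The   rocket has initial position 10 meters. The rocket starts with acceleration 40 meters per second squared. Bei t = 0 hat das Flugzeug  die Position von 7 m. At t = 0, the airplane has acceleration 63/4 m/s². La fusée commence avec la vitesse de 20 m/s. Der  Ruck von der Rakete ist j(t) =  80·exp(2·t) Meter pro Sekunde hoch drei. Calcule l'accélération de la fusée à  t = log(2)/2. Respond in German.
Ausgehend von dem Ruck j(t) = 80·exp(2·t), nehmen wir 1 Integral. Durch Integration von dem Ruck und Verwendung der Anfangsbedingung a(0) = 40, erhalten wir a(t) = 40·exp(2·t). Wir haben die Beschleunigung a(t) = 40·exp(2·t). Durch Einsetzen von t = log(2)/2: a(log(2)/2) = 80.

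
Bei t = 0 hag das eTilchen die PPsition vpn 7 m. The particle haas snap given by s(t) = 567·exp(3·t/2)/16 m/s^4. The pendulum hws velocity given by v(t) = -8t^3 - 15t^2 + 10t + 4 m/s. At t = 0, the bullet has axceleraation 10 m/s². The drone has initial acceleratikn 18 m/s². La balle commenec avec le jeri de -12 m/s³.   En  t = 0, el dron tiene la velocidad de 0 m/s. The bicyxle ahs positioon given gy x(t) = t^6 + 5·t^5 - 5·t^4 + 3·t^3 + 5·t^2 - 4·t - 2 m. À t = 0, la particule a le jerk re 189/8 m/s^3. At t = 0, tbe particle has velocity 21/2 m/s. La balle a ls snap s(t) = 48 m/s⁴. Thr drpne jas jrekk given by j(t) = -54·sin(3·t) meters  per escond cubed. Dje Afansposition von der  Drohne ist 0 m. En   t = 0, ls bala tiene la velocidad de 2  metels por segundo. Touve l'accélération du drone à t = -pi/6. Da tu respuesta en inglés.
We must find the antiderivative of our jerk equation j(t) = -54·sin(3·t) 1 time. The antiderivative of jerk, with a(0) = 18, gives acceleration: a(t) = 18·cos(3·t). We have acceleration a(t) = 18·cos(3·t). Substituting t = -pi/6: a(-pi/6) = 0.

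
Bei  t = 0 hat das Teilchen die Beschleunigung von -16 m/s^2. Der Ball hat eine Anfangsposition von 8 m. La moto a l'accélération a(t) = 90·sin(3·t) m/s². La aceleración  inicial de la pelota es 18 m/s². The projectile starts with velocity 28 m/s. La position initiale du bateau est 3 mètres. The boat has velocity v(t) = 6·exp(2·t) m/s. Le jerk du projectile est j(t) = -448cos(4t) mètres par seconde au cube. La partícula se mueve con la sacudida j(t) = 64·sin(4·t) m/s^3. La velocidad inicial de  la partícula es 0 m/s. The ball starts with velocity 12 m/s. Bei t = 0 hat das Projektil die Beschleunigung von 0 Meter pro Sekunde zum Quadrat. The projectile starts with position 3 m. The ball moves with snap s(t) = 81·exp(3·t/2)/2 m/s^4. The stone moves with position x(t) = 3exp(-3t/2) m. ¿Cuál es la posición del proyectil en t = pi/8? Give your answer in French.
Nous devons intégrer notre équation du jerk j(t) = -448·cos(4·t) 3 fois. En prenant ∫j(t)dt et en appliquant a(0) = 0, nous trouvons a(t) = -112·sin(4·t). En intégrant l'accélération et en utilisant la condition initiale v(0) = 28, nous obtenons v(t) = 28·cos(4·t). L'intégrale de la vitesse est la position. En utilisant x(0) = 3, nous obtenons x(t) = 7·sin(4·t) + 3. En utilisant x(t) = 7·sin(4·t) + 3 et en substituant t = pi/8, nous trouvons x = 10.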